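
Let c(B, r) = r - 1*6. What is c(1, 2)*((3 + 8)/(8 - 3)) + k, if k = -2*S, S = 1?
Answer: -54/5 ≈ -10.800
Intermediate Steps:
c(B, r) = -6 + r (c(B, r) = r - 6 = -6 + r)
k = -2 (k = -2*1 = -2)
c(1, 2)*((3 + 8)/(8 - 3)) + k = (-6 + 2)*((3 + 8)/(8 - 3)) - 2 = -44/5 - 2 = -54/5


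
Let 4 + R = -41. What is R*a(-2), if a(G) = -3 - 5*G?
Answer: -315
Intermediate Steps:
R = -45 (R = -4 - 41 = -45)
R*a(-2) = -45*(-3 - 5*(-2)) = -45*(-3 + 10) = -45*7 = -315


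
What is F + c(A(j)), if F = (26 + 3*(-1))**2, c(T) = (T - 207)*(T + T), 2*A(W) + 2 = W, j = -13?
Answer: 7493/2 ≈ 3746.5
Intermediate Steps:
A(W) = -1 + W/2
c(T) = 2*T*(-207 + T) (c(T) = (-207 + T)*(2*T) = 2*T*(-207 + T))
F = 529 (F = (26 - 3)**2 = 23**2 = 529)
F + c(A(j)) = 529 + 2*(-1 + (1/2)*(-13))*(-207 + (-1 + (1/2)*(-13))) = 529 + 2*(-1 - 13/2)*(-207 + (-1 - 13/2)) = 529 + 2*(-15/2)*(-207 - 15/2) = 529 + 2*(-15/2)*(-429/2) = 529 + 6435/2 = 7493/2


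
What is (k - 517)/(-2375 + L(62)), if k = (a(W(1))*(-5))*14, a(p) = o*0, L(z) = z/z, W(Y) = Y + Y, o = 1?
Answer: 517/2374 ≈ 0.21778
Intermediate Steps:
W(Y) = 2*Y
L(z) = 1
a(p) = 0 (a(p) = 1*0 = 0)
k = 0 (k = (0*(-5))*14 = 0*14 = 0)
(k - 517)/(-2375 + L(62)) = (0 - 517)/(-2375 + 1) = -517/(-2374) = -517*(-1/2374) = 517/2374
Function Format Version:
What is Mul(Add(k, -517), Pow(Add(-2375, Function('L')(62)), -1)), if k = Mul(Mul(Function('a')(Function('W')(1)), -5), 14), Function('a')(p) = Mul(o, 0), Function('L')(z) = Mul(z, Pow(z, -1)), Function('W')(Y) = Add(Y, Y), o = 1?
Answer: Rational(517, 2374) ≈ 0.21778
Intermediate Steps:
Function('W')(Y) = Mul(2, Y)
Function('L')(z) = 1
Function('a')(p) = 0 (Function('a')(p) = Mul(1, 0) = 0)
k = 0 (k = Mul(Mul(0, -5), 14) = Mul(0, 14) = 0)
Mul(Add(k, -517), Pow(Add(-2375, Function('L')(62)), -1)) = Mul(Add(0, -517), Pow(Add(-2375, 1), -1)) = Mul(-517, Pow(-2374, -1)) = Mul(-517, Rational(-1, 2374)) = Rational(517, 2374)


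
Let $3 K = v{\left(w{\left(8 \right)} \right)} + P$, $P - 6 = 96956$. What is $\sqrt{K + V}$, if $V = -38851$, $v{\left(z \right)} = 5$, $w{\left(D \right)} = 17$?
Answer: $\frac{i \sqrt{58758}}{3} \approx 80.8 i$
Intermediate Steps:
$P = 96962$ ($P = 6 + 96956 = 96962$)
$K = \frac{96967}{3}$ ($K = \frac{5 + 96962}{3} = \frac{1}{3} \cdot 96967 = \frac{96967}{3} \approx 32322.0$)
$\sqrt{K + V} = \sqrt{\frac{96967}{3} - 38851} = \sqrt{- \frac{19586}{3}} = \frac{i \sqrt{58758}}{3}$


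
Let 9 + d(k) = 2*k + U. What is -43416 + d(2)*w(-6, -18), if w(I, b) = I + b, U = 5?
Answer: -43416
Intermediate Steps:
d(k) = -4 + 2*k (d(k) = -9 + (2*k + 5) = -9 + (5 + 2*k) = -4 + 2*k)
-43416 + d(2)*w(-6, -18) = -43416 + (-4 + 2*2)*(-6 - 18) = -43416 + (-4 + 4)*(-24) = -43416 + 0*(-24) = -43416 + 0 = -43416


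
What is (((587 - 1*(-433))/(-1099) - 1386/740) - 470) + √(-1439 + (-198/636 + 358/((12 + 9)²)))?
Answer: -192255107/406630 + I*√7127874494/2226 ≈ -472.8 + 37.928*I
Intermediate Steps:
(((587 - 1*(-433))/(-1099) - 1386/740) - 470) + √(-1439 + (-198/636 + 358/((12 + 9)²))) = (((587 + 433)*(-1/1099) - 1386*1/740) - 470) + √(-1439 + (-198*1/636 + 358/(21²))) = ((1020*(-1/1099) - 693/370) - 470) + √(-1439 + (-33/106 + 358/441)) = ((-1020/1099 - 693/370) - 470) + √(-1439 + (-33/106 + 358*(1/441))) = (-1139007/406630 - 470) + √(-1439 + (-33/106 + 358/441)) = -192255107/406630 + √(-1439 + 23395/46746) = -192255107/406630 + √(-67244099/46746) = -192255107/406630 + I*√7127874494/2226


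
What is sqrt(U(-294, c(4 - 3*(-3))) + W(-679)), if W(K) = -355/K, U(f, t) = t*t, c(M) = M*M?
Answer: sqrt(13168033046)/679 ≈ 169.00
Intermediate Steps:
c(M) = M**2
U(f, t) = t**2
sqrt(U(-294, c(4 - 3*(-3))) + W(-679)) = sqrt(((4 - 3*(-3))**2)**2 - 355/(-679)) = sqrt(((4 + 9)**2)**2 - 355*(-1/679)) = sqrt((13**2)**2 + 355/679) = sqrt(169**2 + 355/679) = sqrt(28561 + 355/679) = sqrt(19393274/679) = sqrt(13168033046)/679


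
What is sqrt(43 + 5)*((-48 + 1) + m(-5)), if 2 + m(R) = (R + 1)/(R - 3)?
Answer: -194*sqrt(3) ≈ -336.02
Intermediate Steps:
m(R) = -2 + (1 + R)/(-3 + R) (m(R) = -2 + (R + 1)/(R - 3) = -2 + (1 + R)/(-3 + R))
sqrt(43 + 5)*((-48 + 1) + m(-5)) = sqrt(43 + 5)*((-48 + 1) + (7 - 1*(-5))/(-3 - 5)) = sqrt(48)*(-47 + (7 + 5)/(-8)) = (4*sqrt(3))*(-47 - 1/8*12) = (4*sqrt(3))*(-47 - 3/2) = (4*sqrt(3))*(-97/2) = -194*sqrt(3)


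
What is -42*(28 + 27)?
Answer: -2310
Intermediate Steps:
-42*(28 + 27) = -42*55 = -2310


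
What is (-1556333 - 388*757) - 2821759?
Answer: -4671808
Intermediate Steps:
(-1556333 - 388*757) - 2821759 = (-1556333 - 293716) - 2821759 = -1850049 - 2821759 = -4671808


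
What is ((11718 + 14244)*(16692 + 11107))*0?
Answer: 0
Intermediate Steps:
((11718 + 14244)*(16692 + 11107))*0 = (25962*27799)*0 = 721717638*0 = 0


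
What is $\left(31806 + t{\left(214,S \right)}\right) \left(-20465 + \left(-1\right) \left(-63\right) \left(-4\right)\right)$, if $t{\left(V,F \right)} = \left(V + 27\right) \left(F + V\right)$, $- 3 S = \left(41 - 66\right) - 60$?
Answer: $- \frac{5606538125}{3} \approx -1.8688 \cdot 10^{9}$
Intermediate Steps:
$S = \frac{85}{3}$ ($S = - \frac{\left(41 - 66\right) - 60}{3} = - \frac{-25 - 60}{3} = \left(- \frac{1}{3}\right) \left(-85\right) = \frac{85}{3} \approx 28.333$)
$t{\left(V,F \right)} = \left(27 + V\right) \left(F + V\right)$
$\left(31806 + t{\left(214,S \right)}\right) \left(-20465 + \left(-1\right) \left(-63\right) \left(-4\right)\right) = \left(31806 + \left(214^{2} + 27 \cdot \frac{85}{3} + 27 \cdot 214 + \frac{85}{3} \cdot 214\right)\right) \left(-20465 + \left(-1\right) \left(-63\right) \left(-4\right)\right) = \left(31806 + \left(45796 + 765 + 5778 + \frac{18190}{3}\right)\right) \left(-20465 + 63 \left(-4\right)\right) = \left(31806 + \frac{175207}{3}\right) \left(-20465 - 252\right) = \frac{270625}{3} \left(-20717\right) = - \frac{5606538125}{3}$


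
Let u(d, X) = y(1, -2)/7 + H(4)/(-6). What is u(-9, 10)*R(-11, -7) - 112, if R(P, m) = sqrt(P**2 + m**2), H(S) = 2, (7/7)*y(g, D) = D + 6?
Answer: -112 + 5*sqrt(170)/21 ≈ -108.90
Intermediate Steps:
y(g, D) = 6 + D (y(g, D) = D + 6 = 6 + D)
u(d, X) = 5/21 (u(d, X) = (6 - 2)/7 + 2/(-6) = 4*(1/7) + 2*(-1/6) = 4/7 - 1/3 = 5/21)
u(-9, 10)*R(-11, -7) - 112 = 5*sqrt((-11)**2 + (-7)**2)/21 - 112 = 5*sqrt(121 + 49)/21 - 112 = 5*sqrt(170)/21 - 112 = -112 + 5*sqrt(170)/21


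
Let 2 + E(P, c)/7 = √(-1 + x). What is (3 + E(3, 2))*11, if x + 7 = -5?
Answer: -121 + 77*I*√13 ≈ -121.0 + 277.63*I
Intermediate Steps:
x = -12 (x = -7 - 5 = -12)
E(P, c) = -14 + 7*I*√13 (E(P, c) = -14 + 7*√(-1 - 12) = -14 + 7*√(-13) = -14 + 7*(I*√13) = -14 + 7*I*√13)
(3 + E(3, 2))*11 = (3 + (-14 + 7*I*√13))*11 = (-11 + 7*I*√13)*11 = -121 + 77*I*√13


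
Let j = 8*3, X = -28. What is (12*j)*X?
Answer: -8064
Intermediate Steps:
j = 24
(12*j)*X = (12*24)*(-28) = 288*(-28) = -8064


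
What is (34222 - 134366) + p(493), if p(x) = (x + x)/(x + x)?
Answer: -100143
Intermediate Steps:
p(x) = 1 (p(x) = (2*x)/((2*x)) = (2*x)*(1/(2*x)) = 1)
(34222 - 134366) + p(493) = (34222 - 134366) + 1 = -100144 + 1 = -100143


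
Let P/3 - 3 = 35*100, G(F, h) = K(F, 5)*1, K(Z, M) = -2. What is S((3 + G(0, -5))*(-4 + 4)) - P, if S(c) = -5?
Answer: -10514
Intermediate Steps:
G(F, h) = -2 (G(F, h) = -2*1 = -2)
P = 10509 (P = 9 + 3*(35*100) = 9 + 3*3500 = 9 + 10500 = 10509)
S((3 + G(0, -5))*(-4 + 4)) - P = -5 - 1*10509 = -5 - 10509 = -10514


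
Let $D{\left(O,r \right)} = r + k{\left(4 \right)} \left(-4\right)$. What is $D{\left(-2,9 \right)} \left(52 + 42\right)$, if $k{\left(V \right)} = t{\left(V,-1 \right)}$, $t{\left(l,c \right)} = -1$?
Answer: $1222$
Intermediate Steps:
$k{\left(V \right)} = -1$
$D{\left(O,r \right)} = 4 + r$ ($D{\left(O,r \right)} = r - -4 = r + 4 = 4 + r$)
$D{\left(-2,9 \right)} \left(52 + 42\right) = \left(4 + 9\right) \left(52 + 42\right) = 13 \cdot 94 = 1222$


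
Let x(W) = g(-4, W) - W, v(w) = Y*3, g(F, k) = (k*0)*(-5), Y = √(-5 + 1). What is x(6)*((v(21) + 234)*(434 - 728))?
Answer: 412776 + 10584*I ≈ 4.1278e+5 + 10584.0*I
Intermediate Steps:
Y = 2*I (Y = √(-4) = 2*I ≈ 2.0*I)
g(F, k) = 0 (g(F, k) = 0*(-5) = 0)
v(w) = 6*I (v(w) = (2*I)*3 = 6*I)
x(W) = -W (x(W) = 0 - W = -W)
x(6)*((v(21) + 234)*(434 - 728)) = (-1*6)*((6*I + 234)*(434 - 728)) = -6*(234 + 6*I)*(-294) = -6*(-68796 - 1764*I) = 412776 + 10584*I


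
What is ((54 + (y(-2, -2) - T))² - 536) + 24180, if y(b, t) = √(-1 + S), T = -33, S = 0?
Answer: 31212 + 174*I ≈ 31212.0 + 174.0*I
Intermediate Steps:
y(b, t) = I (y(b, t) = √(-1 + 0) = √(-1) = I)
((54 + (y(-2, -2) - T))² - 536) + 24180 = ((54 + (I - 1*(-33)))² - 536) + 24180 = ((54 + (I + 33))² - 536) + 24180 = ((54 + (33 + I))² - 536) + 24180 = ((87 + I)² - 536) + 24180 = (-536 + (87 + I)²) + 24180 = 23644 + (87 + I)²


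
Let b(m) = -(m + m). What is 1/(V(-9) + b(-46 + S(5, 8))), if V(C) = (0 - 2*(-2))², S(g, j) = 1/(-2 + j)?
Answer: 3/323 ≈ 0.0092879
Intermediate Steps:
V(C) = 16 (V(C) = (0 + 4)² = 4² = 16)
b(m) = -2*m
1/(V(-9) + b(-46 + S(5, 8))) = 1/(16 - 2*(-46 + 1/(-2 + 8))) = 1/(16 - 2*(-46 + 1/6)) = 1/(16 - 2*(-46 + ⅙)) = 1/(16 - 2*(-275/6)) = 1/(16 + 275/3) = 1/(323/3) = 3/323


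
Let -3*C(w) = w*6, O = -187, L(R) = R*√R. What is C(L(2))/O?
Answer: 4*√2/187 ≈ 0.030251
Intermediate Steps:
L(R) = R^(3/2)
C(w) = -2*w (C(w) = -w*6/3 = -2*w)
C(L(2))/O = -4*√2/(-187) = -4*√2*(-1/187) = 4*√2/187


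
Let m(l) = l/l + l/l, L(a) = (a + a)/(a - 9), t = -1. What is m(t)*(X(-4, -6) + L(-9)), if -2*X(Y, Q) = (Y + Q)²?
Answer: -98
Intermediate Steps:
X(Y, Q) = -(Q + Y)²/2 (X(Y, Q) = -(Y + Q)²/2 = -(Q + Y)²/2)
L(a) = 2*a/(-9 + a) (L(a) = (2*a)/(-9 + a) = 2*a/(-9 + a))
m(l) = 2 (m(l) = 1 + 1 = 2)
m(t)*(X(-4, -6) + L(-9)) = 2*(-(-6 - 4)²/2 + 2*(-9)/(-9 - 9)) = 2*(-½*(-10)² + 2*(-9)/(-18)) = 2*(-½*100 + 2*(-9)*(-1/18)) = 2*(-50 + 1) = 2*(-49) = -98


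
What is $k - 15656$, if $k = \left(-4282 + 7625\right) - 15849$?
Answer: $-28162$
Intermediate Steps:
$k = -12506$ ($k = 3343 - 15849 = -12506$)
$k - 15656 = -12506 - 15656 = -28162$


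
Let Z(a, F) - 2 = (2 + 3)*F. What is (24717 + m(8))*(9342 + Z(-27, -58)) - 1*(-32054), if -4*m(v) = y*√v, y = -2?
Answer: 223819772 + 9054*√2 ≈ 2.2383e+8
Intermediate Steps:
Z(a, F) = 2 + 5*F (Z(a, F) = 2 + (2 + 3)*F = 2 + 5*F)
m(v) = √v/2 (m(v) = -(-1)*√v/2 = √v/2)
(24717 + m(8))*(9342 + Z(-27, -58)) - 1*(-32054) = (24717 + √8/2)*(9342 + (2 + 5*(-58))) - 1*(-32054) = (24717 + (2*√2)/2)*(9342 + (2 - 290)) + 32054 = (24717 + √2)*(9342 - 288) + 32054 = (24717 + √2)*9054 + 32054 = (223787718 + 9054*√2) + 32054 = 223819772 + 9054*√2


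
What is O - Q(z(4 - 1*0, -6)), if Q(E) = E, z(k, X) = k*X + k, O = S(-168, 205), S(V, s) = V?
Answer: -148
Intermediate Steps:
O = -168
z(k, X) = k + X*k (z(k, X) = X*k + k = k + X*k)
O - Q(z(4 - 1*0, -6)) = -168 - (4 - 1*0)*(1 - 6) = -168 - (4 + 0)*(-5) = -168 - 4*(-5) = -168 - 1*(-20) = -168 + 20 = -148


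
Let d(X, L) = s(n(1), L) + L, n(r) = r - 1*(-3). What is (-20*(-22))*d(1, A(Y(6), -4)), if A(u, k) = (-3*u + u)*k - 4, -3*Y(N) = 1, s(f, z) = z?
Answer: -17600/3 ≈ -5866.7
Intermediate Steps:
n(r) = 3 + r (n(r) = r + 3 = 3 + r)
Y(N) = -⅓ (Y(N) = -⅓*1 = -⅓)
A(u, k) = -4 - 2*k*u (A(u, k) = (-2*u)*k - 4 = -2*k*u - 4 = -4 - 2*k*u)
d(X, L) = 2*L (d(X, L) = L + L = 2*L)
(-20*(-22))*d(1, A(Y(6), -4)) = (-20*(-22))*(2*(-4 - 2*(-4)*(-⅓))) = 440*(2*(-4 - 8/3)) = 440*(2*(-20/3)) = 440*(-40/3) = -17600/3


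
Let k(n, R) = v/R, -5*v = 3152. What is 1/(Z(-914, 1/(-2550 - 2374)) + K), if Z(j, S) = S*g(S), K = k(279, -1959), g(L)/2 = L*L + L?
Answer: 584693919515040/188152701034609 ≈ 3.1076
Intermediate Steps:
v = -3152/5 (v = -⅕*3152 = -3152/5 ≈ -630.40)
g(L) = 2*L + 2*L² (g(L) = 2*(L*L + L) = 2*(L² + L) = 2*(L + L²) = 2*L + 2*L²)
k(n, R) = -3152/(5*R)
K = 3152/9795 (K = -3152/5/(-1959) = -3152/5*(-1/1959) = 3152/9795 ≈ 0.32180)
Z(j, S) = 2*S²*(1 + S) (Z(j, S) = S*(2*S*(1 + S)) = 2*S²*(1 + S))
1/(Z(-914, 1/(-2550 - 2374)) + K) = 1/(2*(1/(-2550 - 2374))²*(1 + 1/(-2550 - 2374)) + 3152/9795) = 1/(2*(1/(-4924))²*(1 + 1/(-4924)) + 3152/9795) = 1/(2*(-1/4924)²*(1 - 1/4924) + 3152/9795) = 1/(2*(1/24245776)*(4923/4924) + 3152/9795) = 1/(4923/59693100512 + 3152/9795) = 1/(188152701034609/584693919515040) = 584693919515040/188152701034609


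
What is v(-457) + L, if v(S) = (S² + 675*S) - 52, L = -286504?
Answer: -386182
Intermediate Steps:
v(S) = -52 + S² + 675*S
v(-457) + L = (-52 + (-457)² + 675*(-457)) - 286504 = (-52 + 208849 - 308475) - 286504 = -99678 - 286504 = -386182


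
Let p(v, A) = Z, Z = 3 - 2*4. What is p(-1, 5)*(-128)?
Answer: 640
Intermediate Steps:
Z = -5 (Z = 3 - 8 = -5)
p(v, A) = -5
p(-1, 5)*(-128) = -5*(-128) = 640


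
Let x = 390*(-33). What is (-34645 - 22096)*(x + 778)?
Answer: 686112172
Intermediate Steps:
x = -12870
(-34645 - 22096)*(x + 778) = (-34645 - 22096)*(-12870 + 778) = -56741*(-12092) = 686112172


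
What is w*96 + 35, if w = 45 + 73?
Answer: 11363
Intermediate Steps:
w = 118
w*96 + 35 = 118*96 + 35 = 11328 + 35 = 11363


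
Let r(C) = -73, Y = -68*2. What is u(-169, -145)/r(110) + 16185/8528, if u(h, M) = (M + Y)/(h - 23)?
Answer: 1079099/574656 ≈ 1.8778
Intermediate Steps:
Y = -136
u(h, M) = (-136 + M)/(-23 + h) (u(h, M) = (M - 136)/(h - 23) = (-136 + M)/(-23 + h))
u(-169, -145)/r(110) + 16185/8528 = ((-136 - 145)/(-23 - 169))/(-73) + 16185/8528 = (-281/(-192))*(-1/73) + 16185*(1/8528) = -1/192*(-281)*(-1/73) + 1245/656 = (281/192)*(-1/73) + 1245/656 = -281/14016 + 1245/656 = 1079099/574656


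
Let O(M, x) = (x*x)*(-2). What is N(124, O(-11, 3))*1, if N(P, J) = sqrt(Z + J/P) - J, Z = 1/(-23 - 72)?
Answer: 18 + I*sqrt(5401130)/5890 ≈ 18.0 + 0.39457*I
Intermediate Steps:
O(M, x) = -2*x**2 (O(M, x) = x**2*(-2) = -2*x**2)
Z = -1/95 (Z = 1/(-95) = -1/95 ≈ -0.010526)
N(P, J) = sqrt(-1/95 + J/P) - J
N(124, O(-11, 3))*1 = (-(-2)*3**2 + sqrt(-95 + 9025*(-2*3**2)/124)/95)*1 = (-(-2)*9 + sqrt(-95 + 9025*(-2*9)*(1/124))/95)*1 = (-1*(-18) + sqrt(-95 + 9025*(-18)*(1/124))/95)*1 = (18 + sqrt(-95 - 81225/62)/95)*1 = (18 + sqrt(-87115/62)/95)*1 = (18 + (I*sqrt(5401130)/62)/95)*1 = (18 + I*sqrt(5401130)/5890)*1 = 18 + I*sqrt(5401130)/5890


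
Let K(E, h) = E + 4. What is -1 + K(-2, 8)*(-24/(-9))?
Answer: 13/3 ≈ 4.3333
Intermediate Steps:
K(E, h) = 4 + E
-1 + K(-2, 8)*(-24/(-9)) = -1 + (4 - 2)*(-24/(-9)) = -1 + 2*(-24*(-⅑)) = -1 + 2*(8/3) = -1 + 16/3 = 13/3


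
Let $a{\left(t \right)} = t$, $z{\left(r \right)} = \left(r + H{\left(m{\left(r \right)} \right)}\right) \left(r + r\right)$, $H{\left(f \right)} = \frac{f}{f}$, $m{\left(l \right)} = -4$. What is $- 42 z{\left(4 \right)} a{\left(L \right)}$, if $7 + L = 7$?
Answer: $0$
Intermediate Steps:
$L = 0$ ($L = -7 + 7 = 0$)
$H{\left(f \right)} = 1$
$z{\left(r \right)} = 2 r \left(1 + r\right)$ ($z{\left(r \right)} = \left(r + 1\right) \left(r + r\right) = \left(1 + r\right) 2 r = 2 r \left(1 + r\right)$)
$- 42 z{\left(4 \right)} a{\left(L \right)} = - 42 \cdot 2 \cdot 4 \left(1 + 4\right) 0 = - 42 \cdot 2 \cdot 4 \cdot 5 \cdot 0 = \left(-42\right) 40 \cdot 0 = \left(-1680\right) 0 = 0$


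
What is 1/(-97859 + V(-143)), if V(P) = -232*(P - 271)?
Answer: -1/1811 ≈ -0.00055218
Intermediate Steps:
V(P) = 62872 - 232*P (V(P) = -232*(-271 + P) = 62872 - 232*P)
1/(-97859 + V(-143)) = 1/(-97859 + (62872 - 232*(-143))) = 1/(-97859 + (62872 + 33176)) = 1/(-97859 + 96048) = 1/(-1811) = -1/1811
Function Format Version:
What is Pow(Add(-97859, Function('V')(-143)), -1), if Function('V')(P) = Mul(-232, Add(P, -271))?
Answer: Rational(-1, 1811) ≈ -0.00055218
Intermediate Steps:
Function('V')(P) = Add(62872, Mul(-232, P)) (Function('V')(P) = Mul(-232, Add(-271, P)) = Add(62872, Mul(-232, P)))
Pow(Add(-97859, Function('V')(-143)), -1) = Pow(Add(-97859, Add(62872, Mul(-232, -143))), -1) = Pow(Add(-97859, Add(62872, 33176)), -1) = Pow(Add(-97859, 96048), -1) = Pow(-1811, -1) = Rational(-1, 1811)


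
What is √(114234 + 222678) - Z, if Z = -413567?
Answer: 413567 + 4*√21057 ≈ 4.1415e+5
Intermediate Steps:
√(114234 + 222678) - Z = √(114234 + 222678) - 1*(-413567) = √336912 + 413567 = 4*√21057 + 413567 = 413567 + 4*√21057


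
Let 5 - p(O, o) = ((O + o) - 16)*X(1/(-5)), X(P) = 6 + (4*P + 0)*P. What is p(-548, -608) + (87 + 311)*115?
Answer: 1324863/25 ≈ 52995.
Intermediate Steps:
X(P) = 6 + 4*P² (X(P) = 6 + (4*P)*P = 6 + 4*P²)
p(O, o) = 2589/25 - 154*O/25 - 154*o/25 (p(O, o) = 5 - ((O + o) - 16)*(6 + 4*(1/(-5))²) = 5 - (-16 + O + o)*(6 + 4*(-⅕)²) = 5 - (-16 + O + o)*(6 + 4*(1/25)) = 5 - (-16 + O + o)*(6 + 4/25) = 5 - (-16 + O + o)*154/25 = 5 - (-2464/25 + 154*O/25 + 154*o/25) = 5 + (2464/25 - 154*O/25 - 154*o/25) = 2589/25 - 154*O/25 - 154*o/25)
p(-548, -608) + (87 + 311)*115 = (2589/25 - 154/25*(-548) - 154/25*(-608)) + (87 + 311)*115 = (2589/25 + 84392/25 + 93632/25) + 398*115 = 180613/25 + 45770 = 1324863/25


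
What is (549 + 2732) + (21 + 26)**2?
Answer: 5490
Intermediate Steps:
(549 + 2732) + (21 + 26)**2 = 3281 + 47**2 = 3281 + 2209 = 5490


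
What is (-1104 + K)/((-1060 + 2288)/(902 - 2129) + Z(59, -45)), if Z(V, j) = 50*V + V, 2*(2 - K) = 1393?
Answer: -4413519/7381630 ≈ -0.59791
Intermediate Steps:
K = -1389/2 (K = 2 - 1/2*1393 = 2 - 1393/2 = -1389/2 ≈ -694.50)
Z(V, j) = 51*V
(-1104 + K)/((-1060 + 2288)/(902 - 2129) + Z(59, -45)) = (-1104 - 1389/2)/((-1060 + 2288)/(902 - 2129) + 51*59) = -3597/(2*(1228/(-1227) + 3009)) = -3597/(2*(1228*(-1/1227) + 3009)) = -3597/(2*(-1228/1227 + 3009)) = -3597/(2*3690815/1227) = -3597/2*1227/3690815 = -4413519/7381630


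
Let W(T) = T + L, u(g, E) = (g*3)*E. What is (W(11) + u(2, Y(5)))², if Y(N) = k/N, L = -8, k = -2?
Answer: 9/25 ≈ 0.36000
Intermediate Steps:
Y(N) = -2/N
u(g, E) = 3*E*g (u(g, E) = (3*g)*E = 3*E*g)
W(T) = -8 + T (W(T) = T - 8 = -8 + T)
(W(11) + u(2, Y(5)))² = ((-8 + 11) + 3*(-2/5)*2)² = (3 + 3*(-2*⅕)*2)² = (3 + 3*(-⅖)*2)² = (3 - 12/5)² = (⅗)² = 9/25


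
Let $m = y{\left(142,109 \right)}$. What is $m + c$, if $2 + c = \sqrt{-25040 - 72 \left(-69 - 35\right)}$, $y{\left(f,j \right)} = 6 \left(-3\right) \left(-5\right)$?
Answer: $88 + 4 i \sqrt{1097} \approx 88.0 + 132.48 i$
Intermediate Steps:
$y{\left(f,j \right)} = 90$ ($y{\left(f,j \right)} = \left(-18\right) \left(-5\right) = 90$)
$m = 90$
$c = -2 + 4 i \sqrt{1097}$ ($c = -2 + \sqrt{-25040 - 72 \left(-69 - 35\right)} = -2 + \sqrt{-25040 - -7488} = -2 + \sqrt{-25040 + 7488} = -2 + \sqrt{-17552} = -2 + 4 i \sqrt{1097} \approx -2.0 + 132.48 i$)
$m + c = 90 - \left(2 - 4 i \sqrt{1097}\right) = 88 + 4 i \sqrt{1097}$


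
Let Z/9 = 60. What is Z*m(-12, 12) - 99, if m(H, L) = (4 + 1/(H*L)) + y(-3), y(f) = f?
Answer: 1749/4 ≈ 437.25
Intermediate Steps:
Z = 540 (Z = 9*60 = 540)
m(H, L) = 1 + 1/(H*L) (m(H, L) = (4 + 1/(H*L)) - 3 = 1 + 1/(H*L))
Z*m(-12, 12) - 99 = 540*(1 + 1/(-12*12)) - 99 = 540*(1 - 1/12*1/12) - 99 = 540*(1 - 1/144) - 99 = 540*(143/144) - 99 = 2145/4 - 99 = 1749/4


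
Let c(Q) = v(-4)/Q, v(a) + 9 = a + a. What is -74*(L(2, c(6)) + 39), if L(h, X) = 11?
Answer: -3700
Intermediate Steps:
v(a) = -9 + 2*a (v(a) = -9 + (a + a) = -9 + 2*a)
c(Q) = -17/Q (c(Q) = (-9 + 2*(-4))/Q = (-9 - 8)/Q = -17/Q)
-74*(L(2, c(6)) + 39) = -74*(11 + 39) = -74*50 = -3700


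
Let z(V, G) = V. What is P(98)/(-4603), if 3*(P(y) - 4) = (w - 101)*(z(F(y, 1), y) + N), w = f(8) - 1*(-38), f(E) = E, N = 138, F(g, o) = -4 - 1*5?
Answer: 2361/4603 ≈ 0.51293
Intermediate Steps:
F(g, o) = -9 (F(g, o) = -4 - 5 = -9)
w = 46 (w = 8 - 1*(-38) = 8 + 38 = 46)
P(y) = -2361 (P(y) = 4 + ((46 - 101)*(-9 + 138))/3 = 4 + (-55*129)/3 = 4 + (1/3)*(-7095) = 4 - 2365 = -2361)
P(98)/(-4603) = -2361/(-4603) = -2361*(-1/4603) = 2361/4603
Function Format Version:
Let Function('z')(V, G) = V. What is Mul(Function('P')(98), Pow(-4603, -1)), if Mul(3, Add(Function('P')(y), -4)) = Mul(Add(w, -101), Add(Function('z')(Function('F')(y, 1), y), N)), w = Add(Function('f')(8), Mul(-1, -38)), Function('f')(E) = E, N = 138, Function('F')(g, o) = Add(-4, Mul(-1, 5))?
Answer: Rational(2361, 4603) ≈ 0.51293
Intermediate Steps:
Function('F')(g, o) = -9 (Function('F')(g, o) = Add(-4, -5) = -9)
w = 46 (w = Add(8, Mul(-1, -38)) = Add(8, 38) = 46)
Function('P')(y) = -2361 (Function('P')(y) = Add(4, Mul(Rational(1, 3), Mul(Add(46, -101), Add(-9, 138)))) = Add(4, Mul(Rational(1, 3), Mul(-55, 129))) = Add(4, Mul(Rational(1, 3), -7095)) = Add(4, -2365) = -2361)
Mul(Function('P')(98), Pow(-4603, -1)) = Mul(-2361, Pow(-4603, -1)) = Mul(-2361, Rational(-1, 4603)) = Rational(2361, 4603)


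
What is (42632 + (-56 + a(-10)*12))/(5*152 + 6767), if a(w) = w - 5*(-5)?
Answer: 14252/2509 ≈ 5.6804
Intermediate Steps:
a(w) = 25 + w (a(w) = w - 1*(-25) = w + 25 = 25 + w)
(42632 + (-56 + a(-10)*12))/(5*152 + 6767) = (42632 + (-56 + (25 - 10)*12))/(5*152 + 6767) = (42632 + (-56 + 15*12))/(760 + 6767) = (42632 + (-56 + 180))/7527 = (42632 + 124)*(1/7527) = 42756*(1/7527) = 14252/2509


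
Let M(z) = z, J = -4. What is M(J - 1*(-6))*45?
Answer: 90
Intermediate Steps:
M(J - 1*(-6))*45 = (-4 - 1*(-6))*45 = (-4 + 6)*45 = 2*45 = 90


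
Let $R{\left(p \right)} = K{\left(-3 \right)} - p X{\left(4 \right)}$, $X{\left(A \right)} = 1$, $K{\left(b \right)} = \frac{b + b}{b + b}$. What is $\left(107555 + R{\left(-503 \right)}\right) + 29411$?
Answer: $137470$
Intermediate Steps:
$K{\left(b \right)} = 1$ ($K{\left(b \right)} = \frac{2 b}{2 b} = 2 b \frac{1}{2 b} = 1$)
$R{\left(p \right)} = 1 - p$ ($R{\left(p \right)} = 1 - p 1 = 1 - p$)
$\left(107555 + R{\left(-503 \right)}\right) + 29411 = \left(107555 + \left(1 - -503\right)\right) + 29411 = \left(107555 + \left(1 + 503\right)\right) + 29411 = \left(107555 + 504\right) + 29411 = 108059 + 29411 = 137470$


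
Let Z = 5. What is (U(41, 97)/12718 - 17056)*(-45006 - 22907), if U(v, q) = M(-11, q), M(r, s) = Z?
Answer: 14731565920339/12718 ≈ 1.1583e+9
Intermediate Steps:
M(r, s) = 5
U(v, q) = 5
(U(41, 97)/12718 - 17056)*(-45006 - 22907) = (5/12718 - 17056)*(-45006 - 22907) = (5*(1/12718) - 17056)*(-67913) = (5/12718 - 17056)*(-67913) = -216918203/12718*(-67913) = 14731565920339/12718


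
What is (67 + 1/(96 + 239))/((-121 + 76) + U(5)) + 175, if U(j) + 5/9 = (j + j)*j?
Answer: 1273507/6700 ≈ 190.08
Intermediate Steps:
U(j) = -5/9 + 2*j² (U(j) = -5/9 + (j + j)*j = -5/9 + (2*j)*j = -5/9 + 2*j²)
(67 + 1/(96 + 239))/((-121 + 76) + U(5)) + 175 = (67 + 1/(96 + 239))/((-121 + 76) + (-5/9 + 2*5²)) + 175 = (67 + 1/335)/(-45 + (-5/9 + 2*25)) + 175 = (67 + 1/335)/(-45 + (-5/9 + 50)) + 175 = 22446/(335*(-45 + 445/9)) + 175 = 22446/(335*(40/9)) + 175 = (22446/335)*(9/40) + 175 = 101007/6700 + 175 = 1273507/6700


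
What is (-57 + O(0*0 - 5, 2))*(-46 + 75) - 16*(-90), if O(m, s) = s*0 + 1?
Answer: -184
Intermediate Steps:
O(m, s) = 1 (O(m, s) = 0 + 1 = 1)
(-57 + O(0*0 - 5, 2))*(-46 + 75) - 16*(-90) = (-57 + 1)*(-46 + 75) - 16*(-90) = -56*29 + 1440 = -1624 + 1440 = -184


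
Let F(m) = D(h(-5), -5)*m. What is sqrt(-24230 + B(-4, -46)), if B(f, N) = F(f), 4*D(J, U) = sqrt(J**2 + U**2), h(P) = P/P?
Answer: sqrt(-24230 - sqrt(26)) ≈ 155.68*I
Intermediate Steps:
h(P) = 1
D(J, U) = sqrt(J**2 + U**2)/4
F(m) = m*sqrt(26)/4 (F(m) = (sqrt(1**2 + (-5)**2)/4)*m = (sqrt(1 + 25)/4)*m = (sqrt(26)/4)*m = m*sqrt(26)/4)
B(f, N) = f*sqrt(26)/4
sqrt(-24230 + B(-4, -46)) = sqrt(-24230 + (1/4)*(-4)*sqrt(26)) = sqrt(-24230 - sqrt(26))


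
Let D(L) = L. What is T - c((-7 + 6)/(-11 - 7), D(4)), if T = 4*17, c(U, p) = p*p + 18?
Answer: 34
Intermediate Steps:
c(U, p) = 18 + p**2 (c(U, p) = p**2 + 18 = 18 + p**2)
T = 68
T - c((-7 + 6)/(-11 - 7), D(4)) = 68 - (18 + 4**2) = 68 - (18 + 16) = 68 - 1*34 = 68 - 34 = 34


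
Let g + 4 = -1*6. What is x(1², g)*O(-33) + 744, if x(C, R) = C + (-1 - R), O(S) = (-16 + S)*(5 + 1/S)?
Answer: -55808/33 ≈ -1691.2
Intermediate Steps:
g = -10 (g = -4 - 1*6 = -4 - 6 = -10)
x(C, R) = -1 + C - R
x(1², g)*O(-33) + 744 = (-1 + 1² - 1*(-10))*(-79 - 16/(-33) + 5*(-33)) + 744 = (-1 + 1 + 10)*(-79 - 16*(-1/33) - 165) + 744 = 10*(-79 + 16/33 - 165) + 744 = 10*(-8036/33) + 744 = -80360/33 + 744 = -55808/33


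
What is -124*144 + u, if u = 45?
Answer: -17811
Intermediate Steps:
-124*144 + u = -124*144 + 45 = -17856 + 45 = -17811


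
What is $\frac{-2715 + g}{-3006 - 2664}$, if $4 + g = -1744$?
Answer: $\frac{4463}{5670} \approx 0.78713$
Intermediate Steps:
$g = -1748$ ($g = -4 - 1744 = -1748$)
$\frac{-2715 + g}{-3006 - 2664} = \frac{-2715 - 1748}{-3006 - 2664} = - \frac{4463}{-5670} = \left(-4463\right) \left(- \frac{1}{5670}\right) = \frac{4463}{5670}$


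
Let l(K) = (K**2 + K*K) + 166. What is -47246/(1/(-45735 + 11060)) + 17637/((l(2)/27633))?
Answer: 95181247307/58 ≈ 1.6411e+9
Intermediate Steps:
l(K) = 166 + 2*K**2 (l(K) = (K**2 + K**2) + 166 = 2*K**2 + 166 = 166 + 2*K**2)
-47246/(1/(-45735 + 11060)) + 17637/((l(2)/27633)) = -47246/(1/(-45735 + 11060)) + 17637/(((166 + 2*2**2)/27633)) = -47246/(1/(-34675)) + 17637/(((166 + 2*4)*(1/27633))) = -47246/(-1/34675) + 17637/(((166 + 8)*(1/27633))) = -47246*(-34675) + 17637/((174*(1/27633))) = 1638255050 + 17637/(58/9211) = 1638255050 + 17637*(9211/58) = 1638255050 + 162454407/58 = 95181247307/58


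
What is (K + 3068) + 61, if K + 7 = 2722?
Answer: 5844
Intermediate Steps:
K = 2715 (K = -7 + 2722 = 2715)
(K + 3068) + 61 = (2715 + 3068) + 61 = 5783 + 61 = 5844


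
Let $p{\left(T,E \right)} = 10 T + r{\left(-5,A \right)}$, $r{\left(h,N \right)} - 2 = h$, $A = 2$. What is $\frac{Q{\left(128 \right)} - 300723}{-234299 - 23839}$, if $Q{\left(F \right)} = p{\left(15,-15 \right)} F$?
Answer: $\frac{31323}{28682} \approx 1.0921$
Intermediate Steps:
$r{\left(h,N \right)} = 2 + h$
$p{\left(T,E \right)} = -3 + 10 T$ ($p{\left(T,E \right)} = 10 T + \left(2 - 5\right) = 10 T - 3 = -3 + 10 T$)
$Q{\left(F \right)} = 147 F$ ($Q{\left(F \right)} = \left(-3 + 10 \cdot 15\right) F = \left(-3 + 150\right) F = 147 F$)
$\frac{Q{\left(128 \right)} - 300723}{-234299 - 23839} = \frac{147 \cdot 128 - 300723}{-234299 - 23839} = \frac{18816 - 300723}{-258138} = \left(-281907\right) \left(- \frac{1}{258138}\right) = \frac{31323}{28682}$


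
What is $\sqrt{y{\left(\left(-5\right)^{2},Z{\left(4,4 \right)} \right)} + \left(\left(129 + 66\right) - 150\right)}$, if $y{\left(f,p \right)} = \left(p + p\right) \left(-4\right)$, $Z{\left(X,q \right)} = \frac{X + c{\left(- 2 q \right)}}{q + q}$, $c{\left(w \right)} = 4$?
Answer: $\sqrt{37} \approx 6.0828$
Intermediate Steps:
$Z{\left(X,q \right)} = \frac{4 + X}{2 q}$ ($Z{\left(X,q \right)} = \frac{X + 4}{q + q} = \frac{4 + X}{2 q}$)
$y{\left(f,p \right)} = - 8 p$ ($y{\left(f,p \right)} = 2 p \left(-4\right) = - 8 p$)
$\sqrt{y{\left(\left(-5\right)^{2},Z{\left(4,4 \right)} \right)} + \left(\left(129 + 66\right) - 150\right)} = \sqrt{- 8 \frac{4 + 4}{2 \cdot 4} + \left(\left(129 + 66\right) - 150\right)} = \sqrt{- 8 \cdot \frac{1}{2} \cdot \frac{1}{4} \cdot 8 + \left(195 - 150\right)} = \sqrt{\left(-8\right) 1 + 45} = \sqrt{-8 + 45} = \sqrt{37}$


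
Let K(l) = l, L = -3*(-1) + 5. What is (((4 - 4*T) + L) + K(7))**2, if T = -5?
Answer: 1521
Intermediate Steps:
L = 8 (L = 3 + 5 = 8)
(((4 - 4*T) + L) + K(7))**2 = (((4 - 4*(-5)) + 8) + 7)**2 = (((4 + 20) + 8) + 7)**2 = ((24 + 8) + 7)**2 = (32 + 7)**2 = 39**2 = 1521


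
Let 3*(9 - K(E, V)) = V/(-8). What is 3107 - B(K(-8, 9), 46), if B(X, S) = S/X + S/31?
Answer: 7208917/2325 ≈ 3100.6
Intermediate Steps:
K(E, V) = 9 + V/24 (K(E, V) = 9 - V/(3*(-8)) = 9 - V*(-1)/(3*8) = 9 - (-1)*V/24 = 9 + V/24)
B(X, S) = S/31 + S/X (B(X, S) = S/X + S*(1/31) = S/X + S/31 = S/31 + S/X)
3107 - B(K(-8, 9), 46) = 3107 - ((1/31)*46 + 46/(9 + (1/24)*9)) = 3107 - (46/31 + 46/(9 + 3/8)) = 3107 - (46/31 + 46/(75/8)) = 3107 - (46/31 + 46*(8/75)) = 3107 - (46/31 + 368/75) = 3107 - 1*14858/2325 = 3107 - 14858/2325 = 7208917/2325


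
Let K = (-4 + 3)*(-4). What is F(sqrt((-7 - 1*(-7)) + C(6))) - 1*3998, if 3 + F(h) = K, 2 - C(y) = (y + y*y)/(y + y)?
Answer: -3997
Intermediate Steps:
C(y) = 2 - (y + y**2)/(2*y) (C(y) = 2 - (y + y*y)/(y + y) = 2 - (y + y**2)/(2*y))
K = 4 (K = -1*(-4) = 4)
F(h) = 1 (F(h) = -3 + 4 = 1)
F(sqrt((-7 - 1*(-7)) + C(6))) - 1*3998 = 1 - 1*3998 = 1 - 3998 = -3997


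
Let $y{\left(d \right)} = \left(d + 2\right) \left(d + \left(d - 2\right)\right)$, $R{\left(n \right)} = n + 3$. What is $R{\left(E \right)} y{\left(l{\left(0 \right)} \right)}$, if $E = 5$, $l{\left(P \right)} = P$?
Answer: $-32$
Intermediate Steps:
$R{\left(n \right)} = 3 + n$
$y{\left(d \right)} = \left(-2 + 2 d\right) \left(2 + d\right)$ ($y{\left(d \right)} = \left(2 + d\right) \left(d + \left(-2 + d\right)\right) = \left(2 + d\right) \left(-2 + 2 d\right) = \left(-2 + 2 d\right) \left(2 + d\right)$)
$R{\left(E \right)} y{\left(l{\left(0 \right)} \right)} = \left(3 + 5\right) \left(-4 + 2 \cdot 0 + 2 \cdot 0^{2}\right) = 8 \left(-4 + 0 + 2 \cdot 0\right) = 8 \left(-4 + 0 + 0\right) = 8 \left(-4\right) = -32$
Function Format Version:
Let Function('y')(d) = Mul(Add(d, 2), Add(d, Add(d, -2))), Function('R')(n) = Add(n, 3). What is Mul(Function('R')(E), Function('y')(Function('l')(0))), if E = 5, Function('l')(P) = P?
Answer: -32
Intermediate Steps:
Function('R')(n) = Add(3, n)
Function('y')(d) = Mul(Add(-2, Mul(2, d)), Add(2, d)) (Function('y')(d) = Mul(Add(2, d), Add(d, Add(-2, d))) = Mul(Add(2, d), Add(-2, Mul(2, d))) = Mul(Add(-2, Mul(2, d)), Add(2, d)))
Mul(Function('R')(E), Function('y')(Function('l')(0))) = Mul(Add(3, 5), Add(-4, Mul(2, 0), Mul(2, Pow(0, 2)))) = Mul(8, Add(-4, 0, Mul(2, 0))) = Mul(8, Add(-4, 0, 0)) = Mul(8, -4) = -32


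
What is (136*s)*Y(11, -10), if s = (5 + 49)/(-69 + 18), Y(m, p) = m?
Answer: -1584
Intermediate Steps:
s = -18/17 (s = 54/(-51) = 54*(-1/51) = -18/17 ≈ -1.0588)
(136*s)*Y(11, -10) = (136*(-18/17))*11 = -144*11 = -1584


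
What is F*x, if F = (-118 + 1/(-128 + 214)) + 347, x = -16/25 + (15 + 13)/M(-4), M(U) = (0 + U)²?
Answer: 437229/1720 ≈ 254.20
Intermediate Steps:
M(U) = U²
x = 111/100 (x = -16/25 + (15 + 13)/((-4)²) = -16*1/25 + 28/16 = -16/25 + 28*(1/16) = -16/25 + 7/4 = 111/100 ≈ 1.1100)
F = 19695/86 (F = (-118 + 1/86) + 347 = -10147/86 + 347 = 19695/86 ≈ 229.01)
F*x = (19695/86)*(111/100) = 437229/1720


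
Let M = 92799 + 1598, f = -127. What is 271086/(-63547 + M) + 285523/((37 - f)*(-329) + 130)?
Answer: 2891545243/830266050 ≈ 3.4827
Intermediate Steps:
M = 94397
271086/(-63547 + M) + 285523/((37 - f)*(-329) + 130) = 271086/(-63547 + 94397) + 285523/((37 - 1*(-127))*(-329) + 130) = 271086/30850 + 285523/((37 + 127)*(-329) + 130) = 271086*(1/30850) + 285523/(164*(-329) + 130) = 135543/15425 + 285523/(-53956 + 130) = 135543/15425 + 285523/(-53826) = 135543/15425 + 285523*(-1/53826) = 135543/15425 - 285523/53826 = 2891545243/830266050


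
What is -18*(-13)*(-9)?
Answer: -2106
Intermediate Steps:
-18*(-13)*(-9) = 234*(-9) = -2106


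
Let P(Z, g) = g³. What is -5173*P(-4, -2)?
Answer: 41384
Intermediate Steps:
-5173*P(-4, -2) = -5173*(-2)³ = -5173*(-8) = 41384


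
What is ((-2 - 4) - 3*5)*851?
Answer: -17871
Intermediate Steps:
((-2 - 4) - 3*5)*851 = (-6 - 15)*851 = -21*851 = -17871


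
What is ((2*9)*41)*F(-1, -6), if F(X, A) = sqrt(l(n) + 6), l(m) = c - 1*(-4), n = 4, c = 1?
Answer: 738*sqrt(11) ≈ 2447.7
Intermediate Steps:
l(m) = 5 (l(m) = 1 - 1*(-4) = 1 + 4 = 5)
F(X, A) = sqrt(11) (F(X, A) = sqrt(5 + 6) = sqrt(11))
((2*9)*41)*F(-1, -6) = ((2*9)*41)*sqrt(11) = (18*41)*sqrt(11) = 738*sqrt(11)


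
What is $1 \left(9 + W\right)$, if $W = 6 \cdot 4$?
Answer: $33$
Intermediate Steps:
$W = 24$
$1 \left(9 + W\right) = 1 \left(9 + 24\right) = 1 \cdot 33 = 33$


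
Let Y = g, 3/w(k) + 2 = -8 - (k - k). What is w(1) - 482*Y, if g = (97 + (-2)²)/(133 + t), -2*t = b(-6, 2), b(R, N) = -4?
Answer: -19489/54 ≈ -360.91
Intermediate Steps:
t = 2 (t = -½*(-4) = 2)
w(k) = -3/10 (w(k) = 3/(-2 + (-8 - (k - k))) = 3/(-2 + (-8 - 1*0)) = 3/(-2 + (-8 + 0)) = 3/(-2 - 8) = 3/(-10) = 3*(-⅒) = -3/10)
g = 101/135 (g = (97 + (-2)²)/(133 + 2) = (97 + 4)/135 = 101*(1/135) = 101/135 ≈ 0.74815)
Y = 101/135 ≈ 0.74815
w(1) - 482*Y = -3/10 - 482*101/135 = -3/10 - 48682/135 = -19489/54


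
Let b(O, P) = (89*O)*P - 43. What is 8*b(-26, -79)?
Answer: 1462104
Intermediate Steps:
b(O, P) = -43 + 89*O*P (b(O, P) = 89*O*P - 43 = -43 + 89*O*P)
8*b(-26, -79) = 8*(-43 + 89*(-26)*(-79)) = 8*(-43 + 182806) = 8*182763 = 1462104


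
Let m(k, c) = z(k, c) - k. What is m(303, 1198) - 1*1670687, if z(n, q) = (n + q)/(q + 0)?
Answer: -2001844519/1198 ≈ -1.6710e+6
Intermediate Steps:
z(n, q) = (n + q)/q
m(k, c) = -k + (c + k)/c (m(k, c) = (k + c)/c - k = (c + k)/c - k = -k + (c + k)/c)
m(303, 1198) - 1*1670687 = (1 - 1*303 + 303/1198) - 1*1670687 = (1 - 303 + 303*(1/1198)) - 1670687 = (1 - 303 + 303/1198) - 1670687 = -361493/1198 - 1670687 = -2001844519/1198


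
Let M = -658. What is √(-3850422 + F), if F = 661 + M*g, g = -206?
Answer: I*√3714213 ≈ 1927.2*I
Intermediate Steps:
F = 136209 (F = 661 - 658*(-206) = 661 + 135548 = 136209)
√(-3850422 + F) = √(-3850422 + 136209) = √(-3714213) = I*√3714213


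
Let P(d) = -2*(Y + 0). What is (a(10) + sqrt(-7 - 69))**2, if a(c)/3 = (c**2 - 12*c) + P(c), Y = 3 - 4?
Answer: 2840 - 216*I*sqrt(19) ≈ 2840.0 - 941.52*I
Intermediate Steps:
Y = -1
P(d) = 2 (P(d) = -2*(-1 + 0) = -2*(-1) = 2)
a(c) = 6 - 36*c + 3*c**2 (a(c) = 3*((c**2 - 12*c) + 2) = 3*(2 + c**2 - 12*c) = 6 - 36*c + 3*c**2)
(a(10) + sqrt(-7 - 69))**2 = ((6 - 36*10 + 3*10**2) + sqrt(-7 - 69))**2 = ((6 - 360 + 3*100) + sqrt(-76))**2 = ((6 - 360 + 300) + 2*I*sqrt(19))**2 = (-54 + 2*I*sqrt(19))**2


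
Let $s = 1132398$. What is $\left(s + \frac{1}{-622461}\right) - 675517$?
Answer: $\frac{284390604140}{622461} \approx 4.5688 \cdot 10^{5}$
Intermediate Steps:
$\left(s + \frac{1}{-622461}\right) - 675517 = \left(1132398 + \frac{1}{-622461}\right) - 675517 = \left(1132398 - \frac{1}{622461}\right) - 675517 = \frac{704873591477}{622461} - 675517 = \frac{284390604140}{622461}$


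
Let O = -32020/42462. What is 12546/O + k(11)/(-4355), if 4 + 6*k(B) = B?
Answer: -139201894489/8366826 ≈ -16637.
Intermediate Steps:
k(B) = -⅔ + B/6
O = -16010/21231 (O = -32020*1/42462 = -16010/21231 ≈ -0.75409)
12546/O + k(11)/(-4355) = 12546/(-16010/21231) + (-⅔ + (⅙)*11)/(-4355) = 12546*(-21231/16010) + (-⅔ + 11/6)*(-1/4355) = -133182063/8005 + (7/6)*(-1/4355) = -133182063/8005 - 7/26130 = -139201894489/8366826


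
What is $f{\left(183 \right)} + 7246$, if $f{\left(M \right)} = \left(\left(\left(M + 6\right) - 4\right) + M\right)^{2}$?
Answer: $142670$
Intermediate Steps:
$f{\left(M \right)} = \left(2 + 2 M\right)^{2}$ ($f{\left(M \right)} = \left(\left(\left(6 + M\right) - 4\right) + M\right)^{2} = \left(\left(2 + M\right) + M\right)^{2} = \left(2 + 2 M\right)^{2}$)
$f{\left(183 \right)} + 7246 = 4 \left(1 + 183\right)^{2} + 7246 = 4 \cdot 184^{2} + 7246 = 4 \cdot 33856 + 7246 = 135424 + 7246 = 142670$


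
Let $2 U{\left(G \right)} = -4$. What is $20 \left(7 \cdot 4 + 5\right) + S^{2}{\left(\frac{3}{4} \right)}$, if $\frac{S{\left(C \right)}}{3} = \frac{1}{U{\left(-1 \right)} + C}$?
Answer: $\frac{16644}{25} \approx 665.76$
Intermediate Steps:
$U{\left(G \right)} = -2$ ($U{\left(G \right)} = \frac{1}{2} \left(-4\right) = -2$)
$S{\left(C \right)} = \frac{3}{-2 + C}$
$20 \left(7 \cdot 4 + 5\right) + S^{2}{\left(\frac{3}{4} \right)} = 20 \left(7 \cdot 4 + 5\right) + \left(\frac{3}{-2 + \frac{3}{4}}\right)^{2} = 20 \left(28 + 5\right) + \left(\frac{3}{-2 + 3 \cdot \frac{1}{4}}\right)^{2} = 20 \cdot 33 + \left(\frac{3}{-2 + \frac{3}{4}}\right)^{2} = 660 + \left(\frac{3}{- \frac{5}{4}}\right)^{2} = 660 + \left(3 \left(- \frac{4}{5}\right)\right)^{2} = 660 + \left(- \frac{12}{5}\right)^{2} = 660 + \frac{144}{25} = \frac{16644}{25}$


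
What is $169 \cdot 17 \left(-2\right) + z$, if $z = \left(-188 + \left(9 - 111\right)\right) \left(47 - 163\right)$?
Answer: $27894$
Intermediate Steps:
$z = 33640$ ($z = \left(-188 + \left(9 - 111\right)\right) \left(-116\right) = \left(-188 - 102\right) \left(-116\right) = \left(-290\right) \left(-116\right) = 33640$)
$169 \cdot 17 \left(-2\right) + z = 169 \cdot 17 \left(-2\right) + 33640 = 169 \left(-34\right) + 33640 = -5746 + 33640 = 27894$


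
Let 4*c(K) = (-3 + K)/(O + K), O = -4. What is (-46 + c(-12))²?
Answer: 8579041/4096 ≈ 2094.5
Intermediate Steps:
c(K) = (-3 + K)/(4*(-4 + K)) (c(K) = ((-3 + K)/(-4 + K))/4 = (-3 + K)/(4*(-4 + K)))
(-46 + c(-12))² = (-46 + (-3 - 12)/(4*(-4 - 12)))² = (-46 + (¼)*(-15)/(-16))² = (-46 + (¼)*(-1/16)*(-15))² = (-46 + 15/64)² = (-2929/64)² = 8579041/4096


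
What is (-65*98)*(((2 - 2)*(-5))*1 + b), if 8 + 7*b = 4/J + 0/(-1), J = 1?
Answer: 3640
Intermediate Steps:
b = -4/7 (b = -8/7 + (4/1 + 0/(-1))/7 = -8/7 + (4*1 + 0*(-1))/7 = -8/7 + (4 + 0)/7 = -8/7 + (⅐)*4 = -8/7 + 4/7 = -4/7 ≈ -0.57143)
(-65*98)*(((2 - 2)*(-5))*1 + b) = (-65*98)*(((2 - 2)*(-5))*1 - 4/7) = -6370*((0*(-5))*1 - 4/7) = -6370*(0*1 - 4/7) = -6370*(0 - 4/7) = -6370*(-4/7) = 3640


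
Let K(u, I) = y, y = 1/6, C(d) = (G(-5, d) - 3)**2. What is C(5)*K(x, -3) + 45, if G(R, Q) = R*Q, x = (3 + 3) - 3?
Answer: 527/3 ≈ 175.67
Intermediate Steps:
x = 3 (x = 6 - 3 = 3)
G(R, Q) = Q*R
C(d) = (-3 - 5*d)**2 (C(d) = (d*(-5) - 3)**2 = (-5*d - 3)**2 = (-3 - 5*d)**2)
y = 1/6 ≈ 0.16667
K(u, I) = 1/6
C(5)*K(x, -3) + 45 = (3 + 5*5)**2*(1/6) + 45 = (3 + 25)**2*(1/6) + 45 = 28**2*(1/6) + 45 = 784*(1/6) + 45 = 392/3 + 45 = 527/3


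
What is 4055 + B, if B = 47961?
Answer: 52016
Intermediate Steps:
4055 + B = 4055 + 47961 = 52016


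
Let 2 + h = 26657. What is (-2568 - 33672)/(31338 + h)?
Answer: -12080/19331 ≈ -0.62490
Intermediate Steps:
h = 26655 (h = -2 + 26657 = 26655)
(-2568 - 33672)/(31338 + h) = (-2568 - 33672)/(31338 + 26655) = -36240/57993 = -36240*1/57993 = -12080/19331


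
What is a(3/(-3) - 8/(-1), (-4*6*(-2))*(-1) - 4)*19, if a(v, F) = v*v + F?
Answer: -57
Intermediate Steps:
a(v, F) = F + v**2 (a(v, F) = v**2 + F = F + v**2)
a(3/(-3) - 8/(-1), (-4*6*(-2))*(-1) - 4)*19 = (((-4*6*(-2))*(-1) - 4) + (3/(-3) - 8/(-1))**2)*19 = ((-24*(-2)*(-1) - 4) + (3*(-1/3) - 8*(-1))**2)*19 = ((48*(-1) - 4) + (-1 + 8)**2)*19 = ((-48 - 4) + 7**2)*19 = (-52 + 49)*19 = -3*19 = -57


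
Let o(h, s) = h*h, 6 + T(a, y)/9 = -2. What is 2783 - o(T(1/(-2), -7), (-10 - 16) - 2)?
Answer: -2401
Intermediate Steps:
T(a, y) = -72 (T(a, y) = -54 + 9*(-2) = -54 - 18 = -72)
o(h, s) = h²
2783 - o(T(1/(-2), -7), (-10 - 16) - 2) = 2783 - 1*(-72)² = 2783 - 1*5184 = 2783 - 5184 = -2401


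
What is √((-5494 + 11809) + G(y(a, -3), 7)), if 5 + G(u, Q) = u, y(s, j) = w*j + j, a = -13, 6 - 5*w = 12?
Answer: √157765/5 ≈ 79.439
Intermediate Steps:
w = -6/5 (w = 6/5 - ⅕*12 = 6/5 - 12/5 = -6/5 ≈ -1.2000)
y(s, j) = -j/5 (y(s, j) = -6*j/5 + j = -j/5)
G(u, Q) = -5 + u
√((-5494 + 11809) + G(y(a, -3), 7)) = √((-5494 + 11809) + (-5 - ⅕*(-3))) = √(6315 + (-5 + ⅗)) = √(6315 - 22/5) = √(31553/5) = √157765/5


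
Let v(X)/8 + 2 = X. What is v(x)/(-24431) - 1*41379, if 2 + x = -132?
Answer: -1010929261/24431 ≈ -41379.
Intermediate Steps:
x = -134 (x = -2 - 132 = -134)
v(X) = -16 + 8*X
v(x)/(-24431) - 1*41379 = (-16 + 8*(-134))/(-24431) - 1*41379 = (-16 - 1072)*(-1/24431) - 41379 = -1088*(-1/24431) - 41379 = 1088/24431 - 41379 = -1010929261/24431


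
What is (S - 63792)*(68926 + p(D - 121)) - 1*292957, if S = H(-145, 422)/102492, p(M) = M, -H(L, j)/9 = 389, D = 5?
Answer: -24995651179583/5694 ≈ -4.3898e+9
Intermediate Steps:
H(L, j) = -3501 (H(L, j) = -9*389 = -3501)
S = -389/11388 (S = -3501/102492 = -3501*1/102492 = -389/11388 ≈ -0.034159)
(S - 63792)*(68926 + p(D - 121)) - 1*292957 = (-389/11388 - 63792)*(68926 + (5 - 121)) - 1*292957 = -726463685*(68926 - 116)/11388 - 292957 = -726463685/11388*68810 - 292957 = -24993983082425/5694 - 292957 = -24995651179583/5694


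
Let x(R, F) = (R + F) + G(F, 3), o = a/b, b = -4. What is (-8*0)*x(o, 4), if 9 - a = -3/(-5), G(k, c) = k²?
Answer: 0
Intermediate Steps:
a = 42/5 (a = 9 - (-3)/(-5) = 9 - (-3)*(-1)/5 = 9 - 1*⅗ = 9 - ⅗ = 42/5 ≈ 8.4000)
o = -21/10 (o = (42/5)/(-4) = (42/5)*(-¼) = -21/10 ≈ -2.1000)
x(R, F) = F + R + F² (x(R, F) = (R + F) + F² = (F + R) + F² = F + R + F²)
(-8*0)*x(o, 4) = (-8*0)*(4 - 21/10 + 4²) = 0*(4 - 21/10 + 16) = 0*(179/10) = 0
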